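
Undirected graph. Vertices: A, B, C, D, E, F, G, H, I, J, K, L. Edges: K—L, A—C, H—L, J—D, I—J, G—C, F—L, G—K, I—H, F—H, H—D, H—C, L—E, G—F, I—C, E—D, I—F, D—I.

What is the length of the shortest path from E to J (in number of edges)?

Distance 0: E.
Distance 1: D, L.
Distance 2: F, H, I, J, K — contains J.

2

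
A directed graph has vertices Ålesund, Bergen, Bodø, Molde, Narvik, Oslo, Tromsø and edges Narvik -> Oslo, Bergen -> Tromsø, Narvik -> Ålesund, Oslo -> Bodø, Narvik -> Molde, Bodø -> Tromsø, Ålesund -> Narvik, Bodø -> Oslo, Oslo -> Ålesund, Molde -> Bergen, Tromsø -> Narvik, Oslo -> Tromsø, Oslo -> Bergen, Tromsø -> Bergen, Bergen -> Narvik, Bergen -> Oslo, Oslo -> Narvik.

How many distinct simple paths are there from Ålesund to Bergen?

Ålesund→Narvik→Molde→Bergen
Ålesund→Narvik→Oslo→Bergen
Ålesund→Narvik→Oslo→Bodø→Tromsø→Bergen
Ålesund→Narvik→Oslo→Tromsø→Bergen

4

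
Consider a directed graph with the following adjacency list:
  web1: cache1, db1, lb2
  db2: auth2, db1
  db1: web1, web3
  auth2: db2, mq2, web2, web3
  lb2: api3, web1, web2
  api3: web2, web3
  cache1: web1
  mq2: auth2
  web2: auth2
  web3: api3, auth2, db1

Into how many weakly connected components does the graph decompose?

From api3: component {api3, auth2, cache1, db1, db2, lb2, mq2, web1, web2, web3}.
That's 1 component.

1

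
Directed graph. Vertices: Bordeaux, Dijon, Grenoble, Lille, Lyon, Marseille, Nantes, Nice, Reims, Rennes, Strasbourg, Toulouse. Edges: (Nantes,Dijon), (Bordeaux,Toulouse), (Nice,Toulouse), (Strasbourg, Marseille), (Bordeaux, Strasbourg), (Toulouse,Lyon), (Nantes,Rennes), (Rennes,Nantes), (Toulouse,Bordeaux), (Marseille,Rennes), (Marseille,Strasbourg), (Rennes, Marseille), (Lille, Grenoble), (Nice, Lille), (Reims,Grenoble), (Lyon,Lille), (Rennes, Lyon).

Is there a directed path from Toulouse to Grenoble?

Yes

Explore from Toulouse.
Distance 1: reach Bordeaux, Lyon.
Distance 2: reach Lille, Strasbourg.
Distance 3: reach Grenoble, Marseille.
Found Grenoble.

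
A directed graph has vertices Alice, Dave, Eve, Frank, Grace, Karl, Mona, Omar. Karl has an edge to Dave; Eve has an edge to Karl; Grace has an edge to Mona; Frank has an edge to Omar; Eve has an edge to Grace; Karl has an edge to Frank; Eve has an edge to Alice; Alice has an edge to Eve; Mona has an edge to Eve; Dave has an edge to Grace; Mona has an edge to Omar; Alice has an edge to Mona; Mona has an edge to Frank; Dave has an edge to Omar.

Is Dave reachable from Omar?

Omar has no outgoing edges, so nothing is reachable from it.

No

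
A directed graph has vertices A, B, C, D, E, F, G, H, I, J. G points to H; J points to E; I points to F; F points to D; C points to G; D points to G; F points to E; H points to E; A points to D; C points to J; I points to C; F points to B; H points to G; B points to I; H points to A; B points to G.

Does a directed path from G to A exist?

Explore from G.
Distance 1: reach H.
Distance 2: reach A, E.
Found A.

Yes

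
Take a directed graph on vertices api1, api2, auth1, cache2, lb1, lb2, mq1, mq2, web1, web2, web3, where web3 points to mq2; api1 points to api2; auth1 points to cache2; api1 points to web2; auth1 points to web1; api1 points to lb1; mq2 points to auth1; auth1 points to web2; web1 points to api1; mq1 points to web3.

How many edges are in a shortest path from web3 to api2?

Distance 0: web3.
Distance 1: mq2.
Distance 2: auth1.
Distance 3: cache2, web1, web2.
Distance 4: api1.
Distance 5: api2, lb1 — contains api2.

5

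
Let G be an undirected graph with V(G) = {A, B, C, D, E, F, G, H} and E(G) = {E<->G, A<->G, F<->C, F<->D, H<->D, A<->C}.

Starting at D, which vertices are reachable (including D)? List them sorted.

Start at D.
Its neighbours: F, H.
Then their neighbours: C.
Then next layer: A.
Then next layer: G.
Then next layer: E.
Nothing further is reachable.

A, C, D, E, F, G, H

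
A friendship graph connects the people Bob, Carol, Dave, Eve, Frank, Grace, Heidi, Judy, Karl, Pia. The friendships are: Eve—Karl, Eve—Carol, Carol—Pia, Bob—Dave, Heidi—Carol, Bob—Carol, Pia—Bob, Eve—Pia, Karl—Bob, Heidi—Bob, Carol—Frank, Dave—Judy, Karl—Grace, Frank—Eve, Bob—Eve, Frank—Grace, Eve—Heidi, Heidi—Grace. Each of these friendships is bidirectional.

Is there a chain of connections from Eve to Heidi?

Explore from Eve.
Distance 1: reach Bob, Carol, Frank, Heidi, Karl, Pia.
Found Heidi.

Yes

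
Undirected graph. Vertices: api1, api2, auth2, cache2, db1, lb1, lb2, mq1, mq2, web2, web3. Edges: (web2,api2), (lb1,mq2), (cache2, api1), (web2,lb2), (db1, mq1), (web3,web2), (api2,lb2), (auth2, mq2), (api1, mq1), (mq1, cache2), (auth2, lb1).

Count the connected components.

3

From api1: component {api1, cache2, db1, mq1}.
From api2: component {api2, lb2, web2, web3}.
From auth2: component {auth2, lb1, mq2}.
That's 3 components.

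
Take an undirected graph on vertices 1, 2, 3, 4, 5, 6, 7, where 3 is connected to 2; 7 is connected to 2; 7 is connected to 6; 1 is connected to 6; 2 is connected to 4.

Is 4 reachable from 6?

Explore from 6.
Distance 1: reach 1, 7.
Distance 2: reach 2.
Distance 3: reach 3, 4.
Found 4.

Yes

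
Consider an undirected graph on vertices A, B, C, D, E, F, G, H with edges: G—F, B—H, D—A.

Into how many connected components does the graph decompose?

From A: component {A, D}.
From B: component {B, H}.
From C: component {C}.
From E: component {E}.
From F: component {F, G}.
That's 5 components.

5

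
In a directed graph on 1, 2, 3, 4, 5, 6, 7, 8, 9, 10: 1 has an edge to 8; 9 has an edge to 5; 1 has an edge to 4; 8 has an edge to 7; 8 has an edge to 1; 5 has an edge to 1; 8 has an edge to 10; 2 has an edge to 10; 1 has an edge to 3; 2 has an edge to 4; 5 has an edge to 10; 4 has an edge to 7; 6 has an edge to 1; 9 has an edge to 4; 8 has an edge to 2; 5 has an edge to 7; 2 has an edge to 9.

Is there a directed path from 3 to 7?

No

3 has no outgoing edges, so nothing is reachable from it.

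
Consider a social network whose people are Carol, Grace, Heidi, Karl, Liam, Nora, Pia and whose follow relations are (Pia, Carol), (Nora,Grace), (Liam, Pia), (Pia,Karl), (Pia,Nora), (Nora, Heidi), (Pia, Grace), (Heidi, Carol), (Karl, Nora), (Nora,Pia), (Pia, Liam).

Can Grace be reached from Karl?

Explore from Karl.
Distance 1: reach Nora.
Distance 2: reach Grace, Heidi, Pia.
Found Grace.

Yes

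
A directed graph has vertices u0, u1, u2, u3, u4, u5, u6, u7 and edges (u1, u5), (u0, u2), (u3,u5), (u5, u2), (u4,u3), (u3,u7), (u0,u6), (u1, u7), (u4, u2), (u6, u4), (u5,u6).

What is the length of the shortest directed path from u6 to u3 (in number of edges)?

2

Distance 0: u6.
Distance 1: u4.
Distance 2: u2, u3 — contains u3.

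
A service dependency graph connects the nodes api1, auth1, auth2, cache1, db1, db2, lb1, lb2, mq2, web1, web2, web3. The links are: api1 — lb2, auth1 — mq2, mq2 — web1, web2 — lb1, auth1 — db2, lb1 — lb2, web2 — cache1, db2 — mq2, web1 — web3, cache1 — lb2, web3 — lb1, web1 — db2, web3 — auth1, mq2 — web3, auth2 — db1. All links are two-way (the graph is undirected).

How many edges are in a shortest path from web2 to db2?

Distance 0: web2.
Distance 1: cache1, lb1.
Distance 2: lb2, web3.
Distance 3: api1, auth1, mq2, web1.
Distance 4: db2 — contains db2.

4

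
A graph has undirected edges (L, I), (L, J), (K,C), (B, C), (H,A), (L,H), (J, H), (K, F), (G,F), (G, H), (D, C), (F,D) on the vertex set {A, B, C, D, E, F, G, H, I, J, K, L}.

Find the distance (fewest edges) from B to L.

6

Distance 0: B.
Distance 1: C.
Distance 2: D, K.
Distance 3: F.
Distance 4: G.
Distance 5: H.
Distance 6: A, J, L — contains L.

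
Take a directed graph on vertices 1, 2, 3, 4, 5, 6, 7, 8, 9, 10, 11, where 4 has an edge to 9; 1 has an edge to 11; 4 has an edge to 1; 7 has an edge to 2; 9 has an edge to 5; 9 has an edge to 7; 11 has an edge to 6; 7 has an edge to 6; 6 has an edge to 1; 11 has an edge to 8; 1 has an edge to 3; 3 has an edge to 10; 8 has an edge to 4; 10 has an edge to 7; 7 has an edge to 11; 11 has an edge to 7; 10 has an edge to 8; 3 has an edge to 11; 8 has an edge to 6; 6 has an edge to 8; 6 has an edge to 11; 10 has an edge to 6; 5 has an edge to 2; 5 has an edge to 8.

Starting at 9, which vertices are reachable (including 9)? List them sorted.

Start at 9.
Its neighbours: 5, 7.
Then their neighbours: 2, 6, 8, 11.
Then next layer: 1, 4.
Then next layer: 3.
Then next layer: 10.
Every vertex is now reached.

1, 2, 3, 4, 5, 6, 7, 8, 9, 10, 11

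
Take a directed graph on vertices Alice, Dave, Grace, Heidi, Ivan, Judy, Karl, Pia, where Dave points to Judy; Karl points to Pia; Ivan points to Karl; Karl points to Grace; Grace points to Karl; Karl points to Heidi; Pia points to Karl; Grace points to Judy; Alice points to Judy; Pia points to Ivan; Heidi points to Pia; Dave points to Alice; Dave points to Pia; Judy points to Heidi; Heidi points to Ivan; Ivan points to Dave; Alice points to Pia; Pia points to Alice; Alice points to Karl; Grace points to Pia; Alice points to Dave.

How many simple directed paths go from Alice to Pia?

15

Alice→Dave→Judy→Heidi→Ivan→Karl→Grace→Pia
Alice→Dave→Judy→Heidi→Ivan→Karl→Pia
Alice→Dave→Judy→Heidi→Pia
Alice→Dave→Pia
Alice→Judy→Heidi→Ivan→Dave→Pia
Alice→Judy→Heidi→Ivan→Karl→Grace→Pia
Alice→Judy→Heidi→Ivan→Karl→Pia
Alice→Judy→Heidi→Pia
Alice→Karl→Grace→Judy→Heidi→Ivan→Dave→Pia
Alice→Karl→Grace→Judy→Heidi→Pia
Alice→Karl→Grace→Pia
Alice→Karl→Heidi→Ivan→Dave→Pia
Alice→Karl→Heidi→Pia
Alice→Karl→Pia
Alice→Pia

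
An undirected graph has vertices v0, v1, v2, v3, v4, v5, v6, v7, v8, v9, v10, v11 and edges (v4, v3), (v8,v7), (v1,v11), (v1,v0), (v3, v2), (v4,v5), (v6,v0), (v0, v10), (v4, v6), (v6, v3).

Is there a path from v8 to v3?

No

Explore from v8.
Distance 1: reach v7.
The search is exhausted without reaching v3; it lies in a different component.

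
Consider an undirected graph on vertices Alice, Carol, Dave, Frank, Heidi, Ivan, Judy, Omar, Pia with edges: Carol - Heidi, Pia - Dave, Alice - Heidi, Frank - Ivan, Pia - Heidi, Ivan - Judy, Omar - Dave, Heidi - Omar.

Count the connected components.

2

From Alice: component {Alice, Carol, Dave, Heidi, Omar, Pia}.
From Frank: component {Frank, Ivan, Judy}.
That's 2 components.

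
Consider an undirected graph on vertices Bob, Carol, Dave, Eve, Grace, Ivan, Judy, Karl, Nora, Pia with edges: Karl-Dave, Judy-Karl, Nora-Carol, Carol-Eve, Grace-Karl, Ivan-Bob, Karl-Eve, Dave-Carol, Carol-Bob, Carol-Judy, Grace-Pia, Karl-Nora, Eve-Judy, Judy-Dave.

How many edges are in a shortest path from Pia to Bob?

Distance 0: Pia.
Distance 1: Grace.
Distance 2: Karl.
Distance 3: Dave, Eve, Judy, Nora.
Distance 4: Carol.
Distance 5: Bob — contains Bob.

5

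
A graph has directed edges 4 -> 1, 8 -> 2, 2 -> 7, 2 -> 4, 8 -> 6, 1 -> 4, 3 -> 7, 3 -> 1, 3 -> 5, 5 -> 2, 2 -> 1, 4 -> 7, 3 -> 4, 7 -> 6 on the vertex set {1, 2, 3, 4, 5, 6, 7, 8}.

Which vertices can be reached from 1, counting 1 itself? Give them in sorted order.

1, 4, 6, 7

Start at 1.
Its neighbours: 4.
Then their neighbours: 7.
Then next layer: 6.
Nothing further is reachable.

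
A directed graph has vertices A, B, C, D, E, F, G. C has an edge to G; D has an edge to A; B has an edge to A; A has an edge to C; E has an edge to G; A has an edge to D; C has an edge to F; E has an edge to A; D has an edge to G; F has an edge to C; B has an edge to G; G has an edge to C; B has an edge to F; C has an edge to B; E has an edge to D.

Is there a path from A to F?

Explore from A.
Distance 1: reach C, D.
Distance 2: reach B, F, G.
Found F.

Yes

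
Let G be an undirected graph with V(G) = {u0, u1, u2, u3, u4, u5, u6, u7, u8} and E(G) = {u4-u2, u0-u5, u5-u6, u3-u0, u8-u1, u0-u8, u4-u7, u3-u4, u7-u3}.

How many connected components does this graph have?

1

From u0: component {u0, u1, u2, u3, u4, u5, u6, u7, u8}.
That's 1 component.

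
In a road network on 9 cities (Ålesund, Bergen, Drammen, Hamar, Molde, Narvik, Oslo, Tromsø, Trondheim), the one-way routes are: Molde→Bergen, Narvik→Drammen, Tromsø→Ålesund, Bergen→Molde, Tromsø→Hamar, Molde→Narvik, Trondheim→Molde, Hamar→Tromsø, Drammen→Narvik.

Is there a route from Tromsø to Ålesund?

Yes

Explore from Tromsø.
Distance 1: reach Ålesund, Hamar.
Found Ålesund.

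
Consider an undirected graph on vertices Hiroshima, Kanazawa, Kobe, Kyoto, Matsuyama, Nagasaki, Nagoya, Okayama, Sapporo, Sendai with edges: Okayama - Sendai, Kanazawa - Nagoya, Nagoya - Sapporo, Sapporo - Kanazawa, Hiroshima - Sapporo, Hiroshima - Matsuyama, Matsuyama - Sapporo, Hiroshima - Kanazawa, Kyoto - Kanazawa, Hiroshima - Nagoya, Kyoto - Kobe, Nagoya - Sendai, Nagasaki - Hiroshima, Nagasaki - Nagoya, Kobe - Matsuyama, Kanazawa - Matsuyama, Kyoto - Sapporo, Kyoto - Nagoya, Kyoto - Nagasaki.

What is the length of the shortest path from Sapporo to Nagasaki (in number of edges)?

Distance 0: Sapporo.
Distance 1: Hiroshima, Kanazawa, Kyoto, Matsuyama, Nagoya.
Distance 2: Kobe, Nagasaki, Sendai — contains Nagasaki.

2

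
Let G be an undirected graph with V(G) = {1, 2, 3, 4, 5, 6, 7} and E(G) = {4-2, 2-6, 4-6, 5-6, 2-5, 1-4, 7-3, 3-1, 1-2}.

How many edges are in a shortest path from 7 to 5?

4

Distance 0: 7.
Distance 1: 3.
Distance 2: 1.
Distance 3: 2, 4.
Distance 4: 5, 6 — contains 5.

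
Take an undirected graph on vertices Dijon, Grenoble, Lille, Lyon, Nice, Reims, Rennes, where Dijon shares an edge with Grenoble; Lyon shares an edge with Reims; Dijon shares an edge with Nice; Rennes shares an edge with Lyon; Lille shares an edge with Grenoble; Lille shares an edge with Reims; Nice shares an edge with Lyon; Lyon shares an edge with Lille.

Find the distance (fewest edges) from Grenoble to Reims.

2

Distance 0: Grenoble.
Distance 1: Dijon, Lille.
Distance 2: Lyon, Nice, Reims — contains Reims.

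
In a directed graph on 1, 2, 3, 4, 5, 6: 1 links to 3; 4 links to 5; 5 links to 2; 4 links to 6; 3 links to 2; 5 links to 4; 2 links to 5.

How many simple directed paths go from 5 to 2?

5→2

1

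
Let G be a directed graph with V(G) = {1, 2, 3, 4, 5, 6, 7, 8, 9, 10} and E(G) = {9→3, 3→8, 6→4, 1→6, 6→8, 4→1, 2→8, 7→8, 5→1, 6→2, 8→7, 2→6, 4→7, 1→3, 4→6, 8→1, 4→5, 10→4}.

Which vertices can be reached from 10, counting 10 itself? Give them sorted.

1, 2, 3, 4, 5, 6, 7, 8, 10

Start at 10.
Its neighbours: 4.
Then their neighbours: 1, 5, 6, 7.
Then next layer: 2, 3, 8.
Nothing further is reachable.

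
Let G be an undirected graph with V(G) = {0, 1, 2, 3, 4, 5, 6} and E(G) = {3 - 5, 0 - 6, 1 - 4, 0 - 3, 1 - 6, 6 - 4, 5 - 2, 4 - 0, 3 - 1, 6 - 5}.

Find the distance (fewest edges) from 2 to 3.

2

Distance 0: 2.
Distance 1: 5.
Distance 2: 3, 6 — contains 3.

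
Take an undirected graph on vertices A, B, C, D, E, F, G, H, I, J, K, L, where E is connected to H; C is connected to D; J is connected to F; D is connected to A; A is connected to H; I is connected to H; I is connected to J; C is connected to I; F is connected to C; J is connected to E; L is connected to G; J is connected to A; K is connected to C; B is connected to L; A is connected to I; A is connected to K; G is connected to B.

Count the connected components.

From A: component {A, C, D, E, F, H, I, J, K}.
From B: component {B, G, L}.
That's 2 components.

2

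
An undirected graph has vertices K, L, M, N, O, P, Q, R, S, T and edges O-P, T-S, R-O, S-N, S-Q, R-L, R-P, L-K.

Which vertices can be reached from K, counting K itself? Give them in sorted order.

K, L, O, P, R

Start at K.
Its neighbours: L.
Then their neighbours: R.
Then next layer: O, P.
Nothing further is reachable.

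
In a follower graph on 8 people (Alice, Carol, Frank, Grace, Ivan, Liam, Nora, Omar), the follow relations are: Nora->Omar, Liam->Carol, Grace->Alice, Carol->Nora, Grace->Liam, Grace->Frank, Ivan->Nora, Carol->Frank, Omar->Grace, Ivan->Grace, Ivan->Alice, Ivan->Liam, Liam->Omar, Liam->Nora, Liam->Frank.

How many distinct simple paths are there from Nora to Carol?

Nora→Omar→Grace→Liam→Carol

1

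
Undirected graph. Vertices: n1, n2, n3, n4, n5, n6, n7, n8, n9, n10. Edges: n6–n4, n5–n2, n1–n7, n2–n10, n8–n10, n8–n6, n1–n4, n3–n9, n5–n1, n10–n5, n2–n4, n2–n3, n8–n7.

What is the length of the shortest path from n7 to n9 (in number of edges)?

5

Distance 0: n7.
Distance 1: n1, n8.
Distance 2: n4, n5, n6, n10.
Distance 3: n2.
Distance 4: n3.
Distance 5: n9 — contains n9.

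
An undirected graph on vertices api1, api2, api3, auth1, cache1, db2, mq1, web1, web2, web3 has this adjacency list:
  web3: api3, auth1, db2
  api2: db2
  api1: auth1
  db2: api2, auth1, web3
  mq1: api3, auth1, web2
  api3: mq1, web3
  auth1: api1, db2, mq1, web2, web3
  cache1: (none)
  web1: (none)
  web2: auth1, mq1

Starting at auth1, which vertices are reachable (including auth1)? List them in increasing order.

Start at auth1.
Its neighbours: api1, db2, mq1, web2, web3.
Then their neighbours: api2, api3.
Nothing further is reachable.

api1, api2, api3, auth1, db2, mq1, web2, web3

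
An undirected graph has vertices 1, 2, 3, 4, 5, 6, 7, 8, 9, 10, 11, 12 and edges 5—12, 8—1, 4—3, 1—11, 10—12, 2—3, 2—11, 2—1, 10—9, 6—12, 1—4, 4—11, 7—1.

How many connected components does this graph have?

From 1: component {1, 2, 3, 4, 7, 8, 11}.
From 5: component {5, 6, 9, 10, 12}.
That's 2 components.

2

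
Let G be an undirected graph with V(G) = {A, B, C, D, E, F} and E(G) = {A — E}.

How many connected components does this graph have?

From A: component {A, E}.
From B: component {B}.
From C: component {C}.
From D: component {D}.
From F: component {F}.
That's 5 components.

5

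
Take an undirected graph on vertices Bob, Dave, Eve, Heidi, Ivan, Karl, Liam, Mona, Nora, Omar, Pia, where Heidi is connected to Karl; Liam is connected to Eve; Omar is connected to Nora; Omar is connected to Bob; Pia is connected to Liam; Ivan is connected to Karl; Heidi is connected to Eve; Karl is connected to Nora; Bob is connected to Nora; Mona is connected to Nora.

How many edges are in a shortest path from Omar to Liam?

5

Distance 0: Omar.
Distance 1: Bob, Nora.
Distance 2: Karl, Mona.
Distance 3: Heidi, Ivan.
Distance 4: Eve.
Distance 5: Liam — contains Liam.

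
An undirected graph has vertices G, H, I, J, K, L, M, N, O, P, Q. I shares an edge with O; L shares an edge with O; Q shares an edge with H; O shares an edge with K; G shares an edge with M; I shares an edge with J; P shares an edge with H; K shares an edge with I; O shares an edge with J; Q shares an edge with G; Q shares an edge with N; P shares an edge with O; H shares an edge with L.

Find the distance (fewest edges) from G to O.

4

Distance 0: G.
Distance 1: M, Q.
Distance 2: H, N.
Distance 3: L, P.
Distance 4: O — contains O.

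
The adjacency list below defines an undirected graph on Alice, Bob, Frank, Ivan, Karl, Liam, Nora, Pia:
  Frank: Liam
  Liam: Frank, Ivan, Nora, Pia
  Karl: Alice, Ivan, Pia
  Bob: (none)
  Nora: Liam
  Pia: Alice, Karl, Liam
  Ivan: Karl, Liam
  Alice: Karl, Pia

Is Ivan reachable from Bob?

Bob has no edges, so nothing is reachable from it.

No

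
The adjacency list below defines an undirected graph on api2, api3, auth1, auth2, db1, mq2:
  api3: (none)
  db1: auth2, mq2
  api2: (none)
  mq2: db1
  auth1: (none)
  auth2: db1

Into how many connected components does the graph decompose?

From api2: component {api2}.
From api3: component {api3}.
From auth1: component {auth1}.
From auth2: component {auth2, db1, mq2}.
That's 4 components.

4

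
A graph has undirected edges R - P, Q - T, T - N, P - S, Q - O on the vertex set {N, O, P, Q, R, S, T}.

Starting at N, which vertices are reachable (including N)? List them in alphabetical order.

N, O, Q, T

Start at N.
Its neighbours: T.
Then their neighbours: Q.
Then next layer: O.
Nothing further is reachable.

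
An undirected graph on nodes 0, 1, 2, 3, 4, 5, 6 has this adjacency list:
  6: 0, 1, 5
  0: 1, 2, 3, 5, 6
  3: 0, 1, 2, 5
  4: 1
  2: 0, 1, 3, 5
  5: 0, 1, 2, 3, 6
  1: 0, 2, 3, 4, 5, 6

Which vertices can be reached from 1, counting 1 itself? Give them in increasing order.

0, 1, 2, 3, 4, 5, 6

Start at 1.
Its neighbours: 0, 2, 3, 4, 5, 6.
Every vertex is now reached.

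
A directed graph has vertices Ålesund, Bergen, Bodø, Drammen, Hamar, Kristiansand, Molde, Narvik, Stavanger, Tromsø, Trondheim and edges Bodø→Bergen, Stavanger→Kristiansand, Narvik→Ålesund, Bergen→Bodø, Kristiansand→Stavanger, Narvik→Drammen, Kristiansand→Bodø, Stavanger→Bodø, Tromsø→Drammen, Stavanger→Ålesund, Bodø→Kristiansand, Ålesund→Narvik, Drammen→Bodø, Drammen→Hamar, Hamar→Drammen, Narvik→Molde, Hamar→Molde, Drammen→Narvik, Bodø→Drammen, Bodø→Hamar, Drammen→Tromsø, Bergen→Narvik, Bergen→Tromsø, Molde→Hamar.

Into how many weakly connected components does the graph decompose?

From Ålesund: component {Ålesund, Bergen, Bodø, Drammen, Hamar, Kristiansand, Molde, Narvik, Stavanger, Tromsø}.
From Trondheim: component {Trondheim}.
That's 2 components.

2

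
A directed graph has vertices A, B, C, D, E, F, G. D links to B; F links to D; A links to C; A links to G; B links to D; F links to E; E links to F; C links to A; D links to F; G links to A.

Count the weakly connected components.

2

From A: component {A, C, G}.
From B: component {B, D, E, F}.
That's 2 components.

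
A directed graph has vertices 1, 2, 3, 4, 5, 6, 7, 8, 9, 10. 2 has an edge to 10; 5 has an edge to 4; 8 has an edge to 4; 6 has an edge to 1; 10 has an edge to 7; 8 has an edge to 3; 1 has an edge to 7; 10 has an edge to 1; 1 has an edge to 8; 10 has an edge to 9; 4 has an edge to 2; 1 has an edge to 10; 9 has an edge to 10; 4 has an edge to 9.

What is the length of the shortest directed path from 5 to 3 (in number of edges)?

Distance 0: 5.
Distance 1: 4.
Distance 2: 2, 9.
Distance 3: 10.
Distance 4: 1, 7.
Distance 5: 8.
Distance 6: 3 — contains 3.

6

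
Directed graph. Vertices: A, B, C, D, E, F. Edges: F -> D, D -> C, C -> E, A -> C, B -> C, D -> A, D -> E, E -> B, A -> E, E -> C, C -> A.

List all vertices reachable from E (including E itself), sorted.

A, B, C, E

Start at E.
Its neighbours: B, C.
Then their neighbours: A.
Nothing further is reachable.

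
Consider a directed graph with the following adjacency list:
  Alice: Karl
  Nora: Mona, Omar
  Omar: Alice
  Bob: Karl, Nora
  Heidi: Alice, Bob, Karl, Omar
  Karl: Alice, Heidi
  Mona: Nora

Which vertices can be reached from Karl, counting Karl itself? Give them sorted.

Alice, Bob, Heidi, Karl, Mona, Nora, Omar

Start at Karl.
Its neighbours: Alice, Heidi.
Then their neighbours: Bob, Omar.
Then next layer: Nora.
Then next layer: Mona.
Every vertex is now reached.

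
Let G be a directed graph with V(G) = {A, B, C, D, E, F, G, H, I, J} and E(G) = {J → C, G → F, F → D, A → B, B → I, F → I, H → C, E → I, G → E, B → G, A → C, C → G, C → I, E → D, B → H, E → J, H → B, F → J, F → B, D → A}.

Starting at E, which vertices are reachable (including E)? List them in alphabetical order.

Start at E.
Its neighbours: D, I, J.
Then their neighbours: A, C.
Then next layer: B, G.
Then next layer: F, H.
Every vertex is now reached.

A, B, C, D, E, F, G, H, I, J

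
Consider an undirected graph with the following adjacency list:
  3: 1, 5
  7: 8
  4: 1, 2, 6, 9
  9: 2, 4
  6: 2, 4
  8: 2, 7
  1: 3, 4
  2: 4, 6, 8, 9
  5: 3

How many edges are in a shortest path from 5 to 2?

Distance 0: 5.
Distance 1: 3.
Distance 2: 1.
Distance 3: 4.
Distance 4: 2, 6, 9 — contains 2.

4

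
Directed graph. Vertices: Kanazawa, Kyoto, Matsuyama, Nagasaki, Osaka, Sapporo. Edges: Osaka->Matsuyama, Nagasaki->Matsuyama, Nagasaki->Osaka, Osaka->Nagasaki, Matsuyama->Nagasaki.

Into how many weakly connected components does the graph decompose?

From Kanazawa: component {Kanazawa}.
From Kyoto: component {Kyoto}.
From Matsuyama: component {Matsuyama, Nagasaki, Osaka}.
From Sapporo: component {Sapporo}.
That's 4 components.

4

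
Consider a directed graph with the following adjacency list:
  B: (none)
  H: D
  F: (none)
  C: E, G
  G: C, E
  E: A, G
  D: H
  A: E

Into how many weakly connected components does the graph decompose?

From A: component {A, C, E, G}.
From B: component {B}.
From D: component {D, H}.
From F: component {F}.
That's 4 components.

4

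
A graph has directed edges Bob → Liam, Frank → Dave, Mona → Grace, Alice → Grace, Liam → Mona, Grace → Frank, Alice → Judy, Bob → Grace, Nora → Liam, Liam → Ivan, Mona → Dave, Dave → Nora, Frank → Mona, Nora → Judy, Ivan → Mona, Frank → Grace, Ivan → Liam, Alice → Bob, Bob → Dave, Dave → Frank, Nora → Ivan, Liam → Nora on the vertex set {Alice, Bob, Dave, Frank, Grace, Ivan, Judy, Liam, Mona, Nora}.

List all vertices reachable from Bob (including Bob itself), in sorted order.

Start at Bob.
Its neighbours: Dave, Grace, Liam.
Then their neighbours: Frank, Ivan, Mona, Nora.
Then next layer: Judy.
Nothing further is reachable.

Bob, Dave, Frank, Grace, Ivan, Judy, Liam, Mona, Nora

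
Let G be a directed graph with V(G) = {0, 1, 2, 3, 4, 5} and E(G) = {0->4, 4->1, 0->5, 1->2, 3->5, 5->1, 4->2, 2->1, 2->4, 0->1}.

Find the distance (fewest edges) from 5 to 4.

Distance 0: 5.
Distance 1: 1.
Distance 2: 2.
Distance 3: 4 — contains 4.

3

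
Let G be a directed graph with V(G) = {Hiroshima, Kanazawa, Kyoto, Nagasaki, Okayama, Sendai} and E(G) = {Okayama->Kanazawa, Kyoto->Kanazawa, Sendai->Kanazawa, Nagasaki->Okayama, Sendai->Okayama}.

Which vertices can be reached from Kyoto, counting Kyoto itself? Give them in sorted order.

Start at Kyoto.
Its neighbours: Kanazawa.
Nothing further is reachable.

Kanazawa, Kyoto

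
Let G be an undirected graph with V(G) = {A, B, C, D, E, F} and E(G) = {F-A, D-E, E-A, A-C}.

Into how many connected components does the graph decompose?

From A: component {A, C, D, E, F}.
From B: component {B}.
That's 2 components.

2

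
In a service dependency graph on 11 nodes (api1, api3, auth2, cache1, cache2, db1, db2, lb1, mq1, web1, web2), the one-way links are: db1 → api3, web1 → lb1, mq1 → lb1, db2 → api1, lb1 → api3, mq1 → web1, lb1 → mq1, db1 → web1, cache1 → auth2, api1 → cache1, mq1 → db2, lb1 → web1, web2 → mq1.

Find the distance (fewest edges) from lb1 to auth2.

Distance 0: lb1.
Distance 1: api3, mq1, web1.
Distance 2: db2.
Distance 3: api1.
Distance 4: cache1.
Distance 5: auth2 — contains auth2.

5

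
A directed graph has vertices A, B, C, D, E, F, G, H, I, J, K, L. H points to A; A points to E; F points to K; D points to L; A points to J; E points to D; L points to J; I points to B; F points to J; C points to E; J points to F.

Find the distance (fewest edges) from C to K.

6

Distance 0: C.
Distance 1: E.
Distance 2: D.
Distance 3: L.
Distance 4: J.
Distance 5: F.
Distance 6: K — contains K.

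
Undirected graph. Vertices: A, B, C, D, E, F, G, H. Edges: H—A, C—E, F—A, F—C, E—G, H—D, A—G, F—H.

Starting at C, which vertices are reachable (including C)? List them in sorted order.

A, C, D, E, F, G, H

Start at C.
Its neighbours: E, F.
Then their neighbours: A, G, H.
Then next layer: D.
Nothing further is reachable.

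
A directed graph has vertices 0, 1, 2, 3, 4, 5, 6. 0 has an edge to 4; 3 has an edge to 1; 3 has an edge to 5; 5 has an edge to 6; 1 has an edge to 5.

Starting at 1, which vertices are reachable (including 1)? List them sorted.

1, 5, 6

Start at 1.
Its neighbours: 5.
Then their neighbours: 6.
Nothing further is reachable.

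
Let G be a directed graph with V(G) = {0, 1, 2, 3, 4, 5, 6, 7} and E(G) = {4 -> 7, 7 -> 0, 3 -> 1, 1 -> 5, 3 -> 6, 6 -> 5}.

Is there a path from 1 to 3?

Explore from 1.
Distance 1: reach 5.
The search from 1 is exhausted; no directed path reaches 3.

No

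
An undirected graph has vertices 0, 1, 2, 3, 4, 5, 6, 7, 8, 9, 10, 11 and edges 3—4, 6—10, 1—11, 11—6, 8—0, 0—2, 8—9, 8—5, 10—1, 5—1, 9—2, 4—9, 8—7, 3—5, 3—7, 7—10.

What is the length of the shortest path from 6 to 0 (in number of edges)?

4

Distance 0: 6.
Distance 1: 10, 11.
Distance 2: 1, 7.
Distance 3: 3, 5, 8.
Distance 4: 0, 4, 9 — contains 0.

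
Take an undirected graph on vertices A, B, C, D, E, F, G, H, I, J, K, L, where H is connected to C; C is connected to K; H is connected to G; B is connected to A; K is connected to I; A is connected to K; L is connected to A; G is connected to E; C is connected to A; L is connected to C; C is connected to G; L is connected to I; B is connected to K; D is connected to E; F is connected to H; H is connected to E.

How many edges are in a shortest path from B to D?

5

Distance 0: B.
Distance 1: A, K.
Distance 2: C, I, L.
Distance 3: G, H.
Distance 4: E, F.
Distance 5: D — contains D.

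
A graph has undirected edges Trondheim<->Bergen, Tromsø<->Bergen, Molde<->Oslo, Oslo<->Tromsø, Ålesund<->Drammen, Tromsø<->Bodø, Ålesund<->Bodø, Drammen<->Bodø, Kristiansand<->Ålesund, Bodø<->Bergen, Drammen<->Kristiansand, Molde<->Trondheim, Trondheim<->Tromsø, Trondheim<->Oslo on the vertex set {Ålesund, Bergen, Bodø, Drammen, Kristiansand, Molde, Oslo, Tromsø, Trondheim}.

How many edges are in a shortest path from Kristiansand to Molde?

5

Distance 0: Kristiansand.
Distance 1: Ålesund, Drammen.
Distance 2: Bodø.
Distance 3: Bergen, Tromsø.
Distance 4: Oslo, Trondheim.
Distance 5: Molde — contains Molde.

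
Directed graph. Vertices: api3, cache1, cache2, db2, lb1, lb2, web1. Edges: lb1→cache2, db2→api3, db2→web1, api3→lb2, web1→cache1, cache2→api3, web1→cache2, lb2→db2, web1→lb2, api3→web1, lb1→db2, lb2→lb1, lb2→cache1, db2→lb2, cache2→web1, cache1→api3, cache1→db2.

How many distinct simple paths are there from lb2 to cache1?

7

lb2→cache1
lb2→db2→api3→web1→cache1
lb2→db2→web1→cache1
lb2→lb1→cache2→api3→web1→cache1
lb2→lb1→cache2→web1→cache1
lb2→lb1→db2→api3→web1→cache1
lb2→lb1→db2→web1→cache1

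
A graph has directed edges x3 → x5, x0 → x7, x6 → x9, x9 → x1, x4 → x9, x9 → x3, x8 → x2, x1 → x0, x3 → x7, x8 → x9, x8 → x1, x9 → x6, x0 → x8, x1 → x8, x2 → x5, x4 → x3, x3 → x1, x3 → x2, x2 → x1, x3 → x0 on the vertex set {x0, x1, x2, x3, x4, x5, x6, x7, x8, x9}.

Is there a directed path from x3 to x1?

Yes

Explore from x3.
Distance 1: reach x0, x1, x2, x5, x7.
Found x1.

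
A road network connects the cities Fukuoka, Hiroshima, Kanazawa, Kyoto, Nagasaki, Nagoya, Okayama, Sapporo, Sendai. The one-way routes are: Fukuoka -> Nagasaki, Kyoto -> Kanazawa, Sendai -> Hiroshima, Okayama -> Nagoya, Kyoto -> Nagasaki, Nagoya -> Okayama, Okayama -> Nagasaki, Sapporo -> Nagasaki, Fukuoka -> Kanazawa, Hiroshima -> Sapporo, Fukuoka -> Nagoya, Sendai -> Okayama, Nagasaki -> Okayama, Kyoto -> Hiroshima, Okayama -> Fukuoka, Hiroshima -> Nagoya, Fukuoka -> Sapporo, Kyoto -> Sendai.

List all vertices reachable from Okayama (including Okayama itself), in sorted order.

Fukuoka, Kanazawa, Nagasaki, Nagoya, Okayama, Sapporo

Start at Okayama.
Its neighbours: Fukuoka, Nagasaki, Nagoya.
Then their neighbours: Kanazawa, Sapporo.
Nothing further is reachable.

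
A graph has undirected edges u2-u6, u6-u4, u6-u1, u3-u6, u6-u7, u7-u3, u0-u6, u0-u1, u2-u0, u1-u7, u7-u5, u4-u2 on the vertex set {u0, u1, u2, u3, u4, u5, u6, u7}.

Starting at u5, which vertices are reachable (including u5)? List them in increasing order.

u0, u1, u2, u3, u4, u5, u6, u7

Start at u5.
Its neighbours: u7.
Then their neighbours: u1, u3, u6.
Then next layer: u0, u2, u4.
Every vertex is now reached.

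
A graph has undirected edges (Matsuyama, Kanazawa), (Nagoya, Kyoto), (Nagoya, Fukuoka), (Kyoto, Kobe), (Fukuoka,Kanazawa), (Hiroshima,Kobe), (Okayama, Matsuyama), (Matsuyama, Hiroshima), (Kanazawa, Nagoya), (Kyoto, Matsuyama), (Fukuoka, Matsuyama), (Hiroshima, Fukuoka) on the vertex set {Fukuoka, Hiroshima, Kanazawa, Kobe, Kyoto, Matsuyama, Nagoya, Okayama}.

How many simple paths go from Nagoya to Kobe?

Nagoya–Fukuoka–Hiroshima–Kobe
Nagoya–Fukuoka–Hiroshima–Matsuyama–Kyoto–Kobe
Nagoya–Fukuoka–Kanazawa–Matsuyama–Hiroshima–Kobe
Nagoya–Fukuoka–Kanazawa–Matsuyama–Kyoto–Kobe
Nagoya–Fukuoka–Matsuyama–Hiroshima–Kobe
Nagoya–Fukuoka–Matsuyama–Kyoto–Kobe
Nagoya–Kanazawa–Fukuoka–Hiroshima–Kobe
Nagoya–Kanazawa–Fukuoka–Hiroshima–Matsuyama–Kyoto–Kobe
... and 9 more.

17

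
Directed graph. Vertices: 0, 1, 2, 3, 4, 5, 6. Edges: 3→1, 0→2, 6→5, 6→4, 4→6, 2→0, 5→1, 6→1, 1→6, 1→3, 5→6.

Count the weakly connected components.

2

From 0: component {0, 2}.
From 1: component {1, 3, 4, 5, 6}.
That's 2 components.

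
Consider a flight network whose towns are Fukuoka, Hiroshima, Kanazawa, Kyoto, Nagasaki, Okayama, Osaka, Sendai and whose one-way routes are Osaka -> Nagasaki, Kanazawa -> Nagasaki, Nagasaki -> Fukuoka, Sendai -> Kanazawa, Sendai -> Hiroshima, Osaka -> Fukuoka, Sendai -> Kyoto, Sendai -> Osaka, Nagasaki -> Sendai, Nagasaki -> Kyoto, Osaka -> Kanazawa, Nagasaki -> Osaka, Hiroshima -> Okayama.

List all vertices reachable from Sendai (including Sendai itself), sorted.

Start at Sendai.
Its neighbours: Hiroshima, Kanazawa, Kyoto, Osaka.
Then their neighbours: Fukuoka, Nagasaki, Okayama.
Every vertex is now reached.

Fukuoka, Hiroshima, Kanazawa, Kyoto, Nagasaki, Okayama, Osaka, Sendai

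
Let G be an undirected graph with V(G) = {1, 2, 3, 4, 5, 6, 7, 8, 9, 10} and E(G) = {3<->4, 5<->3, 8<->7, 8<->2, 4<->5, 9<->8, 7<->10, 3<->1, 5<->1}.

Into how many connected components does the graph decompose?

3

From 1: component {1, 3, 4, 5}.
From 2: component {2, 7, 8, 9, 10}.
From 6: component {6}.
That's 3 components.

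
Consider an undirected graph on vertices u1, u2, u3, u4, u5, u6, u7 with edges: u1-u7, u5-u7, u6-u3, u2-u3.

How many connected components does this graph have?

3

From u1: component {u1, u5, u7}.
From u2: component {u2, u3, u6}.
From u4: component {u4}.
That's 3 components.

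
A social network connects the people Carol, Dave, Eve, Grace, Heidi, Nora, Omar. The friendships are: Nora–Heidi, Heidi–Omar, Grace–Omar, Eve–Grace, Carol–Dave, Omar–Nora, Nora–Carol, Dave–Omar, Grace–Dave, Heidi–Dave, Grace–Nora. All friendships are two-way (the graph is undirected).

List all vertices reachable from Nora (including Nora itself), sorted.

Carol, Dave, Eve, Grace, Heidi, Nora, Omar

Start at Nora.
Its neighbours: Carol, Grace, Heidi, Omar.
Then their neighbours: Dave, Eve.
Every vertex is now reached.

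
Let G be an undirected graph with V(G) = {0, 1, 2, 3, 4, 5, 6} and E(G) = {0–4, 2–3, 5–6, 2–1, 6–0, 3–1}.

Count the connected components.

From 0: component {0, 4, 5, 6}.
From 1: component {1, 2, 3}.
That's 2 components.

2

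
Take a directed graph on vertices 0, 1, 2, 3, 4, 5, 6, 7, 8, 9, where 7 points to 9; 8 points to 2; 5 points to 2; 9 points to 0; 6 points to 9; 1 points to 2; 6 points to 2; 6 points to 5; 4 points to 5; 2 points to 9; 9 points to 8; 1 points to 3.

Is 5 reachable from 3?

No

3 has no outgoing edges, so nothing is reachable from it.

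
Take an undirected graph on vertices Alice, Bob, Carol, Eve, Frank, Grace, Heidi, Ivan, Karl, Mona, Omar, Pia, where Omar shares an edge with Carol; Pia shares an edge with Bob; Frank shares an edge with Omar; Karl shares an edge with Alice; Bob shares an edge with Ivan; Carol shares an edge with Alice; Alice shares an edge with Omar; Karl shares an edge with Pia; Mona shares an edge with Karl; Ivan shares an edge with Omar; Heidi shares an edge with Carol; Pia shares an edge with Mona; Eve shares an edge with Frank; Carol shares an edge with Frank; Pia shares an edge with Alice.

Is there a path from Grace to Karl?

No

Grace has no edges, so nothing is reachable from it.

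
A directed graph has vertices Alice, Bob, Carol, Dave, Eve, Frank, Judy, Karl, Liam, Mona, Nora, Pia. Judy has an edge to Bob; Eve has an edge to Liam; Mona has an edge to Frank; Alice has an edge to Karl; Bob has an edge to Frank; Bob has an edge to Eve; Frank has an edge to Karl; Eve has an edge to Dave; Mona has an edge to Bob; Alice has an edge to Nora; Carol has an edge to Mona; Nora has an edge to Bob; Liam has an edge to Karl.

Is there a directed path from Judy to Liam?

Yes

Explore from Judy.
Distance 1: reach Bob.
Distance 2: reach Eve, Frank.
Distance 3: reach Dave, Karl, Liam.
Found Liam.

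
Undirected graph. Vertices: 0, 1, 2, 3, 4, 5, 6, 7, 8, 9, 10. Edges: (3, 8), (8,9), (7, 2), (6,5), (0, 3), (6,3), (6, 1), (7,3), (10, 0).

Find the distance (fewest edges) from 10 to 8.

3

Distance 0: 10.
Distance 1: 0.
Distance 2: 3.
Distance 3: 6, 7, 8 — contains 8.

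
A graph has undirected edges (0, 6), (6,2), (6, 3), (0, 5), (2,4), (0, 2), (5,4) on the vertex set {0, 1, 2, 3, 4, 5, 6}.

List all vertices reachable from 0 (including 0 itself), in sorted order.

0, 2, 3, 4, 5, 6

Start at 0.
Its neighbours: 2, 5, 6.
Then their neighbours: 3, 4.
Nothing further is reachable.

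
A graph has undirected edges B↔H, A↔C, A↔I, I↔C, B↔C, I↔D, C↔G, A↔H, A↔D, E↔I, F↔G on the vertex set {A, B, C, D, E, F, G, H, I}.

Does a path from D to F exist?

Yes

Explore from D.
Distance 1: reach A, I.
Distance 2: reach C, E, H.
Distance 3: reach B, G.
Distance 4: reach F.
Found F.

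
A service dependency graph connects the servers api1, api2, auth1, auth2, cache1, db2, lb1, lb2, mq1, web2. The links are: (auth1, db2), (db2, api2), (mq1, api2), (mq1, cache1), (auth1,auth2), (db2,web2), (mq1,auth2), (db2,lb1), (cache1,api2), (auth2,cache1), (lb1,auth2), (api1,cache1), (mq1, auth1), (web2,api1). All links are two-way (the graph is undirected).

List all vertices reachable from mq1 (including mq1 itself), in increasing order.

Start at mq1.
Its neighbours: api2, auth1, auth2, cache1.
Then their neighbours: api1, db2, lb1.
Then next layer: web2.
Nothing further is reachable.

api1, api2, auth1, auth2, cache1, db2, lb1, mq1, web2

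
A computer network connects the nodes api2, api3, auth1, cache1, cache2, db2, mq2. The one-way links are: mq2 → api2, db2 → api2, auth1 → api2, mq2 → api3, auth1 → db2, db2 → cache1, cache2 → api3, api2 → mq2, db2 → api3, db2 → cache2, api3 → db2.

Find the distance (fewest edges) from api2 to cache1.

4

Distance 0: api2.
Distance 1: mq2.
Distance 2: api3.
Distance 3: db2.
Distance 4: cache1, cache2 — contains cache1.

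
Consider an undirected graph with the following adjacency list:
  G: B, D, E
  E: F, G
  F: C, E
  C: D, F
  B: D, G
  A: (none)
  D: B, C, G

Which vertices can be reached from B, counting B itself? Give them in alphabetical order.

Start at B.
Its neighbours: D, G.
Then their neighbours: C, E.
Then next layer: F.
Nothing further is reachable.

B, C, D, E, F, G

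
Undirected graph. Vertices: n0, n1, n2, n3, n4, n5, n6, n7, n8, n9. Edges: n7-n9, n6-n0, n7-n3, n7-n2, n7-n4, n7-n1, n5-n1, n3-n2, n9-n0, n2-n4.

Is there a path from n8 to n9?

n8 has no edges, so nothing is reachable from it.

No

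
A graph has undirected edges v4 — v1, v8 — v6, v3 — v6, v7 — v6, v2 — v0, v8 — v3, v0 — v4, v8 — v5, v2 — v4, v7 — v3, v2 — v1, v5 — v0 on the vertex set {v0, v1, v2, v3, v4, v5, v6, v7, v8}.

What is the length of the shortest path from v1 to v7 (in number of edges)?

6

Distance 0: v1.
Distance 1: v2, v4.
Distance 2: v0.
Distance 3: v5.
Distance 4: v8.
Distance 5: v3, v6.
Distance 6: v7 — contains v7.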